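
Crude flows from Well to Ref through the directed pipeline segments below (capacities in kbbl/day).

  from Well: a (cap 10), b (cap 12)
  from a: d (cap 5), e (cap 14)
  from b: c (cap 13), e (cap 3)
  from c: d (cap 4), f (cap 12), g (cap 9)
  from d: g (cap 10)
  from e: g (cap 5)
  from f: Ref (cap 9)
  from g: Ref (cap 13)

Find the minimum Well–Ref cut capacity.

Augment Well→a→d→g→Ref: bottleneck 5, flow now 5.
Augment Well→a→e→g→Ref: bottleneck 5, flow now 10.
Augment Well→b→c→f→Ref: bottleneck 9, flow now 19.
Augment Well→b→c→g→Ref: bottleneck 3, flow now 22.
No augmenting path remains; maximum flow = 22.
By max-flow min-cut, the minimum cut capacity equals the max flow.
In the residual graph, reachable from Well: {Well}.
Min-cut edges: Well→a (10), Well→b (12); capacity 10 + 12 = 22.

22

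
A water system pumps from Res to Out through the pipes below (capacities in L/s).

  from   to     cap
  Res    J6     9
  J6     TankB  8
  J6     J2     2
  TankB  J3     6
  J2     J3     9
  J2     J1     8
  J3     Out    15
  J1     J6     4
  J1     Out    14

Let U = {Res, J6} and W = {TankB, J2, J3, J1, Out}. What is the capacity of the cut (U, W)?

Edges leaving {Res, J6}: J6→TankB (8), J6→J2 (2).
Cut capacity = 8 + 2 = 10.

10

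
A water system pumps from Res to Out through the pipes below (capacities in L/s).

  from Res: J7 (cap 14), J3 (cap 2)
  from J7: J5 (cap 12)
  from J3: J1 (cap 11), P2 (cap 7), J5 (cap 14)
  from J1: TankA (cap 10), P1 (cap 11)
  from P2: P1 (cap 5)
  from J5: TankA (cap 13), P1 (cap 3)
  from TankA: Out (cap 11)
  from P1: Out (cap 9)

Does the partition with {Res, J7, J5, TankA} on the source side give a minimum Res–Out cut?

No — its capacity is 16, but the minimum cut has capacity 14.

Given cut capacity: 2 + 3 + 11 = 16.
Augment Res→J7→J5→TankA→Out: bottleneck 11, flow now 11.
Augment Res→J7→J5→P1→Out: bottleneck 1, flow now 12.
Augment Res→J3→J1→P1→Out: bottleneck 2, flow now 14.
No augmenting path remains; maximum flow = 14.
In the residual graph, reachable from Res: {Res, J7}.
Min-cut edges: Res→J3 (2), J7→J5 (12); capacity 2 + 12 = 14.
Cut capacity 16 exceeds the max flow 14, so it is not minimum.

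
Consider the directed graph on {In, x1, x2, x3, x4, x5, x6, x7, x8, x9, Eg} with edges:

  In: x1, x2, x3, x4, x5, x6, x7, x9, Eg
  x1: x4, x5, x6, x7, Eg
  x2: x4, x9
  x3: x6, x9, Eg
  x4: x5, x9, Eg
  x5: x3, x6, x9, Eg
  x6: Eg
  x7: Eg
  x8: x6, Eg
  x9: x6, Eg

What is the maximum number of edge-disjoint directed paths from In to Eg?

Assign every edge capacity 1; by Menger, the answer equals the max flow.
Path In→Eg (+1); total 1.
Path In→x1→Eg (+1); total 2.
Path In→x3→Eg (+1); total 3.
Path In→x4→Eg (+1); total 4.
Path In→x5→Eg (+1); total 5.
Path In→x6→Eg (+1); total 6.
Path In→x7→Eg (+1); total 7.
Path In→x9→Eg (+1); total 8.
No residual In→Eg path; max flow = 8.
Certifying cut of size 8: {In→Eg, In→x1, In→x7, x3→Eg, x4→Eg, x5→Eg, x6→Eg, x9→Eg}.

8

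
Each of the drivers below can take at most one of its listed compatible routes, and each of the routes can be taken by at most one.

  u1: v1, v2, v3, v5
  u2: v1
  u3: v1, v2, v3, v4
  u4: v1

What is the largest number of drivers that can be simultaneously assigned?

Unit-capacity flow: source→left, listed edges, right→sink; max matching = max flow.
Augmenting path u1→v1 (+1); matched 1.
Augmenting path u3→v2 (+1); matched 2.
Augmenting path u2→v1→u1→v3 (+1); matched 3.
No augmenting path remains; maximum matching = 3.
König certificate: {u1, u3, v1} is a vertex cover of size 3 (every listed pair touches it), so no matching can be larger.

3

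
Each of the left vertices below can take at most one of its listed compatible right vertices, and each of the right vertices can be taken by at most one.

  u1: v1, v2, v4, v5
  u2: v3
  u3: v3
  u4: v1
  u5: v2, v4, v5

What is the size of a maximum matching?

Unit-capacity flow: source→left, listed edges, right→sink; max matching = max flow.
Augmenting path u1→v1 (+1); matched 1.
Augmenting path u2→v3 (+1); matched 2.
Augmenting path u5→v2 (+1); matched 3.
Augmenting path u4→v1→u1→v4 (+1); matched 4.
No augmenting path remains; maximum matching = 4.
König certificate: {u1, u4, u5, v3} is a vertex cover of size 4 (every listed pair touches it), so no matching can be larger.

4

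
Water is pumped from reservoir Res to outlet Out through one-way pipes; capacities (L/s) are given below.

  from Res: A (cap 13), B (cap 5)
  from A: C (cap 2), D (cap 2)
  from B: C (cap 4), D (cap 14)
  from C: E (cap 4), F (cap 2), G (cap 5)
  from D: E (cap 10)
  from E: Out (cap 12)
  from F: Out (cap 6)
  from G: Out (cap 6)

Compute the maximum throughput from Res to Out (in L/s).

Augment Res→A→C→E→Out: bottleneck 2, flow now 2.
Augment Res→A→D→E→Out: bottleneck 2, flow now 4.
Augment Res→B→C→E→Out: bottleneck 2, flow now 6.
Augment Res→B→C→F→Out: bottleneck 2, flow now 8.
Augment Res→B→D→E→Out: bottleneck 1, flow now 9.
No augmenting path remains; maximum flow = 9.
In the residual graph, reachable from Res: {Res, A}.
Min-cut edges: Res→B (5), A→C (2), A→D (2); capacity 5 + 2 + 2 = 9.
This cut is saturated, so no flow can exceed 9.

9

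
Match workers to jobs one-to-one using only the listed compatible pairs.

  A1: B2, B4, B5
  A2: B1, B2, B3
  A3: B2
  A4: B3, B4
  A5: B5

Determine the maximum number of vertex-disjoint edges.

5

Unit-capacity flow: source→left, listed edges, right→sink; max matching = max flow.
Augmenting path A1→B2 (+1); matched 1.
Augmenting path A2→B1 (+1); matched 2.
Augmenting path A4→B3 (+1); matched 3.
Augmenting path A5→B5 (+1); matched 4.
Augmenting path A3→B2→A1→B4 (+1); matched 5.
No augmenting path remains; maximum matching = 5.
König certificate: {A1, A2, A3, A4, A5} is a vertex cover of size 5 (every listed pair touches it), so no matching can be larger.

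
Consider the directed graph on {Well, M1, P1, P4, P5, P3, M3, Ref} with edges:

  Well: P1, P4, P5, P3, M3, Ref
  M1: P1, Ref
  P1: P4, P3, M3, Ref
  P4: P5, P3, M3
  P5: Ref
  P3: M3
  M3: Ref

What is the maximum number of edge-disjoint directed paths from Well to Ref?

Assign every edge capacity 1; by Menger, the answer equals the max flow.
Path Well→Ref (+1); total 1.
Path Well→P1→Ref (+1); total 2.
Path Well→P5→Ref (+1); total 3.
Path Well→M3→Ref (+1); total 4.
No residual Well→Ref path; max flow = 4.
Certifying cut of size 4: {M3→Ref, P5→Ref, Well→P1, Well→Ref}.

4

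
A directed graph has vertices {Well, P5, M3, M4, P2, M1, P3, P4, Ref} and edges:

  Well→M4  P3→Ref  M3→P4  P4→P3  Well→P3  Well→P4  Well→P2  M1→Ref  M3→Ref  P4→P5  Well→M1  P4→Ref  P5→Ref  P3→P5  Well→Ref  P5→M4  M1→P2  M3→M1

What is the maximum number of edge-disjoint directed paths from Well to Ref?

Assign every edge capacity 1; by Menger, the answer equals the max flow.
Path Well→Ref (+1); total 1.
Path Well→M1→Ref (+1); total 2.
Path Well→P3→Ref (+1); total 3.
Path Well→P4→Ref (+1); total 4.
No residual Well→Ref path; max flow = 4.
Certifying cut of size 4: {Well→M1, Well→P3, Well→P4, Well→Ref}.

4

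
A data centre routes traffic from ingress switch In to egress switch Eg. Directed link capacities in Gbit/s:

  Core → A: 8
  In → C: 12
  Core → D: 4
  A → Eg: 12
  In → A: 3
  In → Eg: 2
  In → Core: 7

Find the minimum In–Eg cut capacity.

Augment In→Eg: bottleneck 2, flow now 2.
Augment In→A→Eg: bottleneck 3, flow now 5.
Augment In→Core→A→Eg: bottleneck 7, flow now 12.
No augmenting path remains; maximum flow = 12.
By max-flow min-cut, the minimum cut capacity equals the max flow.
In the residual graph, reachable from In: {In, C}.
Min-cut edges: In→Core (7), In→A (3), In→Eg (2); capacity 7 + 3 + 2 = 12.

12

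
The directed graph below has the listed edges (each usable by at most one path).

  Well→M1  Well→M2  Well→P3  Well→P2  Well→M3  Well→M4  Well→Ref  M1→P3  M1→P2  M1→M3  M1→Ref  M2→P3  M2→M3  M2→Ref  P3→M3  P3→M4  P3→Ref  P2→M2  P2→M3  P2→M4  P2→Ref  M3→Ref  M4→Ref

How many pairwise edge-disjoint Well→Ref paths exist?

7

Assign every edge capacity 1; by Menger, the answer equals the max flow.
Path Well→Ref (+1); total 1.
Path Well→M1→Ref (+1); total 2.
Path Well→M2→Ref (+1); total 3.
Path Well→P3→Ref (+1); total 4.
Path Well→P2→Ref (+1); total 5.
Path Well→M3→Ref (+1); total 6.
Path Well→M4→Ref (+1); total 7.
No residual Well→Ref path; max flow = 7.
Certifying cut of size 7: {Well→M1, Well→M2, Well→M3, Well→M4, Well→P2, Well→P3, Well→Ref}.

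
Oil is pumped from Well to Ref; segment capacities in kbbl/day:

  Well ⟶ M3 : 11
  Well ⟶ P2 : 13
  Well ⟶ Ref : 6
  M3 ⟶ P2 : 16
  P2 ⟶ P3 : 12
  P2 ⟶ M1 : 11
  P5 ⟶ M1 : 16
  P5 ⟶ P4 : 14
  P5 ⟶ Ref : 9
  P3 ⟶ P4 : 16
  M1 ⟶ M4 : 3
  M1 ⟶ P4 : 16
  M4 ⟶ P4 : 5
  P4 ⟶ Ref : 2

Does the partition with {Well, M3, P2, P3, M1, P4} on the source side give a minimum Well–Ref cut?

Given cut capacity: 6 + 3 + 2 = 11.
Augment Well→Ref: bottleneck 6, flow now 6.
Augment Well→P2→P3→P4→Ref: bottleneck 2, flow now 8.
No augmenting path remains; maximum flow = 8.
In the residual graph, reachable from Well: {Well, M3, P2, P3, M1, M4, P4}.
Min-cut edges: Well→Ref (6), P4→Ref (2); capacity 6 + 2 = 8.
Cut capacity 11 exceeds the max flow 8, so it is not minimum.

No — its capacity is 11, but the minimum cut has capacity 8.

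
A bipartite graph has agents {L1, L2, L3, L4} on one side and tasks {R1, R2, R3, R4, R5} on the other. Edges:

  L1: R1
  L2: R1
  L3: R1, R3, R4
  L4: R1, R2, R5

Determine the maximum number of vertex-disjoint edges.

3

Unit-capacity flow: source→left, listed edges, right→sink; max matching = max flow.
Augmenting path L1→R1 (+1); matched 1.
Augmenting path L3→R3 (+1); matched 2.
Augmenting path L4→R2 (+1); matched 3.
No augmenting path remains; maximum matching = 3.
König certificate: {L3, L4, R1} is a vertex cover of size 3 (every listed pair touches it), so no matching can be larger.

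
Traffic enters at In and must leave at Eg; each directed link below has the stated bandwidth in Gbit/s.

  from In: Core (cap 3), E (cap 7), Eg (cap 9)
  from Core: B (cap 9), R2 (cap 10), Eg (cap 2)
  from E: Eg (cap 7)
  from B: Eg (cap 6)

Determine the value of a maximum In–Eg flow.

Augment In→Eg: bottleneck 9, flow now 9.
Augment In→Core→Eg: bottleneck 2, flow now 11.
Augment In→E→Eg: bottleneck 7, flow now 18.
Augment In→Core→B→Eg: bottleneck 1, flow now 19.
No augmenting path remains; maximum flow = 19.
In the residual graph, reachable from In: {In}.
Min-cut edges: In→Core (3), In→E (7), In→Eg (9); capacity 3 + 7 + 9 = 19.
This cut is saturated, so no flow can exceed 19.

19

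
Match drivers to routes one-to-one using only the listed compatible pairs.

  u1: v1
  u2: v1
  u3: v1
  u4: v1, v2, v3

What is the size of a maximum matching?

2

Unit-capacity flow: source→left, listed edges, right→sink; max matching = max flow.
Augmenting path u1→v1 (+1); matched 1.
Augmenting path u4→v2 (+1); matched 2.
No augmenting path remains; maximum matching = 2.
König certificate: {u4, v1} is a vertex cover of size 2 (every listed pair touches it), so no matching can be larger.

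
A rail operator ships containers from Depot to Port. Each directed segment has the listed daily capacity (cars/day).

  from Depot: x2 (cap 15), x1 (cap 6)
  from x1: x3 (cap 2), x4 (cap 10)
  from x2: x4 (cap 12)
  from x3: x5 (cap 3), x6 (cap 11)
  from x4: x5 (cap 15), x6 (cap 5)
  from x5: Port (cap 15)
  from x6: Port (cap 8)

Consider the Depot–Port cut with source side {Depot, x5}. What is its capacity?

36

Edges leaving {Depot, x5}: Depot→x1 (6), Depot→x2 (15), x5→Port (15).
Cut capacity = 6 + 15 + 15 = 36.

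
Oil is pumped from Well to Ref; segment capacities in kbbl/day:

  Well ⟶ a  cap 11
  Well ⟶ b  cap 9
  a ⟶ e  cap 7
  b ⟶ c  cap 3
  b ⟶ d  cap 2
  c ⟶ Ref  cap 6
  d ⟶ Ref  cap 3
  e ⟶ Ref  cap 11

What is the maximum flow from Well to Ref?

12

Augment Well→a→e→Ref: bottleneck 7, flow now 7.
Augment Well→b→c→Ref: bottleneck 3, flow now 10.
Augment Well→b→d→Ref: bottleneck 2, flow now 12.
No augmenting path remains; maximum flow = 12.
In the residual graph, reachable from Well: {Well, a, b}.
Min-cut edges: a→e (7), b→c (3), b→d (2); capacity 7 + 3 + 2 = 12.
This cut is saturated, so no flow can exceed 12.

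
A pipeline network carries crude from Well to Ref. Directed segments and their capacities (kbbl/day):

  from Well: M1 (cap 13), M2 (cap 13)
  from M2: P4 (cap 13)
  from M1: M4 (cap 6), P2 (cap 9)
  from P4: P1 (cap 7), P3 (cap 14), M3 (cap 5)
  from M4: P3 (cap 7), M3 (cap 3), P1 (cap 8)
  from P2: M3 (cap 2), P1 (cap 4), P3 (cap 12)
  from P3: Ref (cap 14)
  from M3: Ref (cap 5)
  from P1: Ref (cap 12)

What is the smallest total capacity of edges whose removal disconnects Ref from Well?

Augment Well→M2→P4→P3→Ref: bottleneck 13, flow now 13.
Augment Well→M1→M4→P3→Ref: bottleneck 1, flow now 14.
Augment Well→M1→M4→M3→Ref: bottleneck 3, flow now 17.
Augment Well→M1→M4→P1→Ref: bottleneck 2, flow now 19.
Augment Well→M1→P2→M3→Ref: bottleneck 2, flow now 21.
Augment Well→M1→P2→P1→Ref: bottleneck 4, flow now 25.
Augment Well→M1→P2→P3→P4→P1→Ref: bottleneck 1, flow now 26. (uses reverse residual edge)
No augmenting path remains; maximum flow = 26.
By max-flow min-cut, the minimum cut capacity equals the max flow.
In the residual graph, reachable from Well: {Well}.
Min-cut edges: Well→M2 (13), Well→M1 (13); capacity 13 + 13 = 26.

26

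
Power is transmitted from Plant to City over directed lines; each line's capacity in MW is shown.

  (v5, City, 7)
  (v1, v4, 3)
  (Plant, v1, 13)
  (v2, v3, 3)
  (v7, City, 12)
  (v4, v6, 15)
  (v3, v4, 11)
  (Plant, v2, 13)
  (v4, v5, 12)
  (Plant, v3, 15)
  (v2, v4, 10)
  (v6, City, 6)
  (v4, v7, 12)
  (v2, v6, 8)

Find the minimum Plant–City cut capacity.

25

Augment Plant→v2→v6→City: bottleneck 6, flow now 6.
Augment Plant→v1→v4→v5→City: bottleneck 3, flow now 9.
Augment Plant→v2→v4→v5→City: bottleneck 4, flow now 13.
Augment Plant→v2→v4→v7→City: bottleneck 3, flow now 16.
Augment Plant→v3→v4→v7→City: bottleneck 9, flow now 25.
No augmenting path remains; maximum flow = 25.
By max-flow min-cut, the minimum cut capacity equals the max flow.
In the residual graph, reachable from Plant: {Plant, v1, v2, v3, v4, v5, v6}.
Min-cut edges: v4→v7 (12), v5→City (7), v6→City (6); capacity 12 + 7 + 6 = 25.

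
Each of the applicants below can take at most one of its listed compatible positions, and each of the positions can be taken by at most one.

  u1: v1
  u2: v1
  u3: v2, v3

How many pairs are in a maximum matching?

Unit-capacity flow: source→left, listed edges, right→sink; max matching = max flow.
Augmenting path u1→v1 (+1); matched 1.
Augmenting path u3→v2 (+1); matched 2.
No augmenting path remains; maximum matching = 2.
König certificate: {u3, v1} is a vertex cover of size 2 (every listed pair touches it), so no matching can be larger.

2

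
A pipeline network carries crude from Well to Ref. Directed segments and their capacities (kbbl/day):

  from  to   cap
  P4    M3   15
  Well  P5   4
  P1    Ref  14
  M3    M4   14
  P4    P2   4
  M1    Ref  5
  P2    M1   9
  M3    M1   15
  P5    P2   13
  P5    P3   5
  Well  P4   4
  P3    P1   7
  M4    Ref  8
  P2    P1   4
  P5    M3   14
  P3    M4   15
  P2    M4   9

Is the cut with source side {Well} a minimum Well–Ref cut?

Yes — it is a minimum cut (capacity 8).

Given cut capacity: 4 + 4 = 8.
Augment Well→P5→P2→P1→Ref: bottleneck 4, flow now 4.
Augment Well→P4→P2→M4→Ref: bottleneck 4, flow now 8.
No augmenting path remains; maximum flow = 8.
Cut capacity 8 equals the max flow, so it is a minimum cut.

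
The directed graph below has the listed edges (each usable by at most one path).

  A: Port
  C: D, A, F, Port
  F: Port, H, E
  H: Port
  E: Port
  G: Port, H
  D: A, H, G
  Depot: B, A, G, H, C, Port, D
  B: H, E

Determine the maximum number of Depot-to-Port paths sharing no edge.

Assign every edge capacity 1; by Menger, the answer equals the max flow.
Path Depot→Port (+1); total 1.
Path Depot→A→Port (+1); total 2.
Path Depot→C→Port (+1); total 3.
Path Depot→G→Port (+1); total 4.
Path Depot→H→Port (+1); total 5.
Path Depot→B→E→Port (+1); total 6.
No residual Depot→Port path; max flow = 6.
Certifying cut of size 6: {A→Port, Depot→B, Depot→C, Depot→Port, G→Port, H→Port}.

6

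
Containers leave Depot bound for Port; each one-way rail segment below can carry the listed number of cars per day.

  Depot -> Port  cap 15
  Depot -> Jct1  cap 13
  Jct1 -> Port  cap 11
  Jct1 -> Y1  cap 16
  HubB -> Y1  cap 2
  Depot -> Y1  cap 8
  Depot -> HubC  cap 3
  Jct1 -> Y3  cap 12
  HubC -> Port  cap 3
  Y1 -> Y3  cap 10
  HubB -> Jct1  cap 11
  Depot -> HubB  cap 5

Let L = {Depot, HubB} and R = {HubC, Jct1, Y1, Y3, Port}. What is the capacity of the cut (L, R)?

52

Edges leaving {Depot, HubB}: Depot→HubC (3), Depot→Jct1 (13), Depot→Y1 (8), Depot→Port (15), HubB→Jct1 (11), HubB→Y1 (2).
Cut capacity = 3 + 13 + 8 + 15 + 11 + 2 = 52.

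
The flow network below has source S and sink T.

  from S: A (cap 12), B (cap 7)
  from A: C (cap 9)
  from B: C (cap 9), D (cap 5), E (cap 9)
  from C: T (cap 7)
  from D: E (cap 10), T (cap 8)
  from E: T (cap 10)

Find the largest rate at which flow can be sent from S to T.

Augment S→A→C→T: bottleneck 7, flow now 7.
Augment S→B→D→T: bottleneck 5, flow now 12.
Augment S→B→E→T: bottleneck 2, flow now 14.
No augmenting path remains; maximum flow = 14.
In the residual graph, reachable from S: {S, A, C}.
Min-cut edges: S→B (7), C→T (7); capacity 7 + 7 = 14.
This cut is saturated, so no flow can exceed 14.

14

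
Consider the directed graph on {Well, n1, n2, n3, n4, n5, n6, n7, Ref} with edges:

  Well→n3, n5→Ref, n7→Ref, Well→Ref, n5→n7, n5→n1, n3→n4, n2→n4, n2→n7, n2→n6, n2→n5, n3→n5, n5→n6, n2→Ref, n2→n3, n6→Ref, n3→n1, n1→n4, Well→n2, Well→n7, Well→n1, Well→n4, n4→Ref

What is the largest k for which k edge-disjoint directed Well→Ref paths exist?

5

Assign every edge capacity 1; by Menger, the answer equals the max flow.
Path Well→Ref (+1); total 1.
Path Well→n2→Ref (+1); total 2.
Path Well→n4→Ref (+1); total 3.
Path Well→n7→Ref (+1); total 4.
Path Well→n3→n5→Ref (+1); total 5.
No residual Well→Ref path; max flow = 5.
Certifying cut of size 5: {Well→Ref, Well→n2, Well→n3, Well→n7, n4→Ref}.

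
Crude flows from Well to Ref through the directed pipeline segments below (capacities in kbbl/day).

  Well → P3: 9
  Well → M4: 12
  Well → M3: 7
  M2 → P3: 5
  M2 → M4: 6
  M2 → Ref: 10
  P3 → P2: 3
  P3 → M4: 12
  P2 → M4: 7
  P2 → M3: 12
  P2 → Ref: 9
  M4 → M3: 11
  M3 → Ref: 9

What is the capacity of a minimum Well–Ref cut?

12

Augment Well→M3→Ref: bottleneck 7, flow now 7.
Augment Well→P3→P2→Ref: bottleneck 3, flow now 10.
Augment Well→M4→M3→Ref: bottleneck 2, flow now 12.
No augmenting path remains; maximum flow = 12.
By max-flow min-cut, the minimum cut capacity equals the max flow.
In the residual graph, reachable from Well: {Well, P3, M4, M3}.
Min-cut edges: P3→P2 (3), M3→Ref (9); capacity 3 + 9 = 12.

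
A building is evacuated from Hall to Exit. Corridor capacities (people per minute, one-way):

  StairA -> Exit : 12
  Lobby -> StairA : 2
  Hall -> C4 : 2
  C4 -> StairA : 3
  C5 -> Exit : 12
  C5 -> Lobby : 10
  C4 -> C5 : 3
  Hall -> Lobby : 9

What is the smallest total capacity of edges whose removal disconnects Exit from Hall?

Augment Hall→Lobby→StairA→Exit: bottleneck 2, flow now 2.
Augment Hall→C4→C5→Exit: bottleneck 2, flow now 4.
No augmenting path remains; maximum flow = 4.
By max-flow min-cut, the minimum cut capacity equals the max flow.
In the residual graph, reachable from Hall: {Hall, Lobby}.
Min-cut edges: Hall→C4 (2), Lobby→StairA (2); capacity 2 + 2 = 4.

4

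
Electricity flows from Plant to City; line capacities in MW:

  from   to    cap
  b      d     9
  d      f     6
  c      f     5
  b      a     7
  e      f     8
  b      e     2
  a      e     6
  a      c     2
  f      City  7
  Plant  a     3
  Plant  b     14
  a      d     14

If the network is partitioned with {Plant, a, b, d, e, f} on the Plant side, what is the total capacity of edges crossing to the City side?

9

Edges leaving {Plant, a, b, d, e, f}: a→c (2), f→City (7).
Cut capacity = 2 + 7 = 9.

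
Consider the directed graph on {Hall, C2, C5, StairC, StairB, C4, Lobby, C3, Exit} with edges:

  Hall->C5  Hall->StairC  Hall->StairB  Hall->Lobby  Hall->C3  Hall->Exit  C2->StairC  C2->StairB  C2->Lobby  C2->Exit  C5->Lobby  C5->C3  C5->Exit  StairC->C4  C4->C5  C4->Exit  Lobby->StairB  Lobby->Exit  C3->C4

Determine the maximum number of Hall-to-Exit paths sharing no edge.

4

Assign every edge capacity 1; by Menger, the answer equals the max flow.
Path Hall→Exit (+1); total 1.
Path Hall→C5→Exit (+1); total 2.
Path Hall→Lobby→Exit (+1); total 3.
Path Hall→StairC→C4→Exit (+1); total 4.
No residual Hall→Exit path; max flow = 4.
Certifying cut of size 4: {C4→Exit, C5→Exit, Hall→Exit, Lobby→Exit}.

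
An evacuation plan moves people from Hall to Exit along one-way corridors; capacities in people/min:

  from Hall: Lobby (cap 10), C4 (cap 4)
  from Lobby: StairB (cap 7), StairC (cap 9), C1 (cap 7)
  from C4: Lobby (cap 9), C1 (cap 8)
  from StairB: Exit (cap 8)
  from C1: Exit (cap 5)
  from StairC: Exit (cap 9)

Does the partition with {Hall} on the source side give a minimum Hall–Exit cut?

Given cut capacity: 10 + 4 = 14.
Augment Hall→Lobby→StairB→Exit: bottleneck 7, flow now 7.
Augment Hall→Lobby→C1→Exit: bottleneck 3, flow now 10.
Augment Hall→C4→C1→Exit: bottleneck 2, flow now 12.
Augment Hall→C4→Lobby→StairC→Exit: bottleneck 2, flow now 14.
No augmenting path remains; maximum flow = 14.
Cut capacity 14 equals the max flow, so it is a minimum cut.

Yes — it is a minimum cut (capacity 14).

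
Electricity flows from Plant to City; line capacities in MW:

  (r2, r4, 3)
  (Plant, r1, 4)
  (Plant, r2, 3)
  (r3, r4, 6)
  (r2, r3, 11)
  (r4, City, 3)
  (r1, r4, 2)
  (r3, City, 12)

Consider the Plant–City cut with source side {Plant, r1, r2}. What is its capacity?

Edges leaving {Plant, r1, r2}: r1→r4 (2), r2→r3 (11), r2→r4 (3).
Cut capacity = 2 + 11 + 3 = 16.

16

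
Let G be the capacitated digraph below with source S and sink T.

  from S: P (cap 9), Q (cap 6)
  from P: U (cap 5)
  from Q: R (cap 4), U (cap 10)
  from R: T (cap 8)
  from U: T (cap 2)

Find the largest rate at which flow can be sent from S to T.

6

Augment S→P→U→T: bottleneck 2, flow now 2.
Augment S→Q→R→T: bottleneck 4, flow now 6.
No augmenting path remains; maximum flow = 6.
In the residual graph, reachable from S: {S, P, Q, U}.
Min-cut edges: Q→R (4), U→T (2); capacity 4 + 2 = 6.
This cut is saturated, so no flow can exceed 6.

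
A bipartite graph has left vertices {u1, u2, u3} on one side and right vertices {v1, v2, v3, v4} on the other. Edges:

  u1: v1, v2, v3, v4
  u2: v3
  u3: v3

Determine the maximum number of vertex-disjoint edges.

Unit-capacity flow: source→left, listed edges, right→sink; max matching = max flow.
Augmenting path u1→v1 (+1); matched 1.
Augmenting path u2→v3 (+1); matched 2.
No augmenting path remains; maximum matching = 2.
König certificate: {u1, v3} is a vertex cover of size 2 (every listed pair touches it), so no matching can be larger.

2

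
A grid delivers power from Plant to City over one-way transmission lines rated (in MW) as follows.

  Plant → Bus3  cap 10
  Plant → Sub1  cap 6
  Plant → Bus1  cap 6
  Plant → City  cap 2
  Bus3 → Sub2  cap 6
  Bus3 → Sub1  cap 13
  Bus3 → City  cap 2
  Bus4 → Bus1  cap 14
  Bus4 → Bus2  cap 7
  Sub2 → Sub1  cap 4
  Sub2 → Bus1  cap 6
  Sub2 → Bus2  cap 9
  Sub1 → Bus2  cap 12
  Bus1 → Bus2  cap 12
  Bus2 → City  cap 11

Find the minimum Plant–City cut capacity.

15

Augment Plant→City: bottleneck 2, flow now 2.
Augment Plant→Bus3→City: bottleneck 2, flow now 4.
Augment Plant→Sub1→Bus2→City: bottleneck 6, flow now 10.
Augment Plant→Bus1→Bus2→City: bottleneck 5, flow now 15.
No augmenting path remains; maximum flow = 15.
By max-flow min-cut, the minimum cut capacity equals the max flow.
In the residual graph, reachable from Plant: {Plant, Bus3, Sub2, Sub1, Bus1, Bus2}.
Min-cut edges: Plant→City (2), Bus3→City (2), Bus2→City (11); capacity 2 + 2 + 11 = 15.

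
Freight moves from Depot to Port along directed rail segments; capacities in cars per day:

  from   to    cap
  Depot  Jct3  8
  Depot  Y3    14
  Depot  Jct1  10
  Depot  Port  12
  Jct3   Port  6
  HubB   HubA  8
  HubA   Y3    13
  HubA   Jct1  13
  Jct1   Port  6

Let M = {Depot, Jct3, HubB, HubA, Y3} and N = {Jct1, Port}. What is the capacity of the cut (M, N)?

41

Edges leaving {Depot, Jct3, HubB, HubA, Y3}: Depot→Jct1 (10), Depot→Port (12), Jct3→Port (6), HubA→Jct1 (13).
Cut capacity = 10 + 12 + 6 + 13 = 41.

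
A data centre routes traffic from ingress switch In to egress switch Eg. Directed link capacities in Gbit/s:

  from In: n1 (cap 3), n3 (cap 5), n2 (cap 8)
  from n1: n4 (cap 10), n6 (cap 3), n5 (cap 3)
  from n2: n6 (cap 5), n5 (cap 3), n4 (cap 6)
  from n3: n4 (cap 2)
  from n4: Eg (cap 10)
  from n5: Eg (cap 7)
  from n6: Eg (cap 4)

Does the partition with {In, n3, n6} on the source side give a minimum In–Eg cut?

No — its capacity is 17, but the minimum cut has capacity 13.

Given cut capacity: 3 + 8 + 2 + 4 = 17.
Augment In→n1→n4→Eg: bottleneck 3, flow now 3.
Augment In→n2→n4→Eg: bottleneck 6, flow now 9.
Augment In→n2→n5→Eg: bottleneck 2, flow now 11.
Augment In→n3→n4→Eg: bottleneck 1, flow now 12.
Augment In→n3→n4→n1→n5→Eg: bottleneck 1, flow now 13. (uses reverse residual edge)
No augmenting path remains; maximum flow = 13.
In the residual graph, reachable from In: {In, n3}.
Min-cut edges: In→n1 (3), In→n2 (8), n3→n4 (2); capacity 3 + 8 + 2 = 13.
Cut capacity 17 exceeds the max flow 13, so it is not minimum.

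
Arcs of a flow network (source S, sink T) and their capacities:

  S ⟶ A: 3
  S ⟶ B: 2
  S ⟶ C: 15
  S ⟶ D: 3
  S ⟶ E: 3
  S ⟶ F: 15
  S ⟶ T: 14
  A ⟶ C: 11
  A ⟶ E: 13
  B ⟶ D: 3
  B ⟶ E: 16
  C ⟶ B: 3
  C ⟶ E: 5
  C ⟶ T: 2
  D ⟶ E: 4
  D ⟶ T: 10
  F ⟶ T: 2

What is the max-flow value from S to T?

Augment S→T: bottleneck 14, flow now 14.
Augment S→C→T: bottleneck 2, flow now 16.
Augment S→D→T: bottleneck 3, flow now 19.
Augment S→F→T: bottleneck 2, flow now 21.
Augment S→B→D→T: bottleneck 2, flow now 23.
Augment S→C→B→D→T: bottleneck 1, flow now 24.
No augmenting path remains; maximum flow = 24.
In the residual graph, reachable from S: {S, A, B, C, E, F}.
Min-cut edges: S→D (3), S→T (14), B→D (3), C→T (2), F→T (2); capacity 3 + 14 + 3 + 2 + 2 = 24.
This cut is saturated, so no flow can exceed 24.

24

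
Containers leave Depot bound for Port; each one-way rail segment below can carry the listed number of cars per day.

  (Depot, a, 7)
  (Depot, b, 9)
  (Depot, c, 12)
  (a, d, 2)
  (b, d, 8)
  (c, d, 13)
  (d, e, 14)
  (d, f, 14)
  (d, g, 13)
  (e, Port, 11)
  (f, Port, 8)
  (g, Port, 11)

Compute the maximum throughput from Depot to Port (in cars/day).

22

Augment Depot→a→d→e→Port: bottleneck 2, flow now 2.
Augment Depot→b→d→e→Port: bottleneck 8, flow now 10.
Augment Depot→c→d→e→Port: bottleneck 1, flow now 11.
Augment Depot→c→d→f→Port: bottleneck 8, flow now 19.
Augment Depot→c→d→g→Port: bottleneck 3, flow now 22.
No augmenting path remains; maximum flow = 22.
In the residual graph, reachable from Depot: {Depot, a, b}.
Min-cut edges: Depot→c (12), a→d (2), b→d (8); capacity 12 + 2 + 8 = 22.
This cut is saturated, so no flow can exceed 22.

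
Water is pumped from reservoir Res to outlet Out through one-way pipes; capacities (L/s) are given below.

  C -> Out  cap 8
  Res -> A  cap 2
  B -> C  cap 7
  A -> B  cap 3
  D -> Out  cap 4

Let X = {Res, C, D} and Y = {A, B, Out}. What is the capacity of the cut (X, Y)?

14

Edges leaving {Res, C, D}: Res→A (2), C→Out (8), D→Out (4).
Cut capacity = 2 + 8 + 4 = 14.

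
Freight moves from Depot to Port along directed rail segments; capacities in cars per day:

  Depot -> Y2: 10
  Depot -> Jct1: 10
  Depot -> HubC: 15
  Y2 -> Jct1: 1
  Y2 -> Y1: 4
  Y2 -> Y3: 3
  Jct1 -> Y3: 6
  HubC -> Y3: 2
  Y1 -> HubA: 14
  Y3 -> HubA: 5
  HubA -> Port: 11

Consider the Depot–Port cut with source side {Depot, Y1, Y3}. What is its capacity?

Edges leaving {Depot, Y1, Y3}: Depot→Y2 (10), Depot→Jct1 (10), Depot→HubC (15), Y1→HubA (14), Y3→HubA (5).
Cut capacity = 10 + 10 + 15 + 14 + 5 = 54.

54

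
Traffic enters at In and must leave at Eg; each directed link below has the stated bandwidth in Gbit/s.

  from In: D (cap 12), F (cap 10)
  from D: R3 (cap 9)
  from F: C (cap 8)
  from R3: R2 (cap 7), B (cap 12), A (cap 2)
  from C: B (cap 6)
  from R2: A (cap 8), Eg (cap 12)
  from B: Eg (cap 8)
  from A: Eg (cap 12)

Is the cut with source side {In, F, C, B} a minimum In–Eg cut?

Given cut capacity: 12 + 8 = 20.
Augment In→D→R3→R2→Eg: bottleneck 7, flow now 7.
Augment In→D→R3→B→Eg: bottleneck 2, flow now 9.
Augment In→F→C→B→Eg: bottleneck 6, flow now 15.
No augmenting path remains; maximum flow = 15.
In the residual graph, reachable from In: {In, D, F, C}.
Min-cut edges: D→R3 (9), C→B (6); capacity 9 + 6 = 15.
Cut capacity 20 exceeds the max flow 15, so it is not minimum.

No — its capacity is 20, but the minimum cut has capacity 15.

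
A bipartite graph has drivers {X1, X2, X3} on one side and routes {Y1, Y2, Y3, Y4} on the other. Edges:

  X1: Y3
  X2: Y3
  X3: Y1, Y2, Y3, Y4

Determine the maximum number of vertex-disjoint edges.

Unit-capacity flow: source→left, listed edges, right→sink; max matching = max flow.
Augmenting path X1→Y3 (+1); matched 1.
Augmenting path X3→Y1 (+1); matched 2.
No augmenting path remains; maximum matching = 2.
König certificate: {X3, Y3} is a vertex cover of size 2 (every listed pair touches it), so no matching can be larger.

2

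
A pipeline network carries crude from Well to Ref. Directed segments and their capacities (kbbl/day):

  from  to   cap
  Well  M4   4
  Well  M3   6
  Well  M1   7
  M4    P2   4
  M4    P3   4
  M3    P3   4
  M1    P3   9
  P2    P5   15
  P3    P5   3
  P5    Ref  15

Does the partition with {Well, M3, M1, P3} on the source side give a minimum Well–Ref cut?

Given cut capacity: 4 + 3 = 7.
Augment Well→M4→P2→P5→Ref: bottleneck 4, flow now 4.
Augment Well→M3→P3→P5→Ref: bottleneck 3, flow now 7.
No augmenting path remains; maximum flow = 7.
Cut capacity 7 equals the max flow, so it is a minimum cut.

Yes — it is a minimum cut (capacity 7).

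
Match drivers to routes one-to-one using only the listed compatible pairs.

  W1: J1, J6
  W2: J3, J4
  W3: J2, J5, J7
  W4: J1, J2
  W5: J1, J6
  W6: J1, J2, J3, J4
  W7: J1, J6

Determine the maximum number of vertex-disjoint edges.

6

Unit-capacity flow: source→left, listed edges, right→sink; max matching = max flow.
Augmenting path W1→J1 (+1); matched 1.
Augmenting path W2→J3 (+1); matched 2.
Augmenting path W3→J2 (+1); matched 3.
Augmenting path W5→J6 (+1); matched 4.
Augmenting path W6→J4 (+1); matched 5.
Augmenting path W4→J2→W3→J5 (+1); matched 6.
No augmenting path remains; maximum matching = 6.
König certificate: {W2, W3, W4, W6, J1, J6} is a vertex cover of size 6 (every listed pair touches it), so no matching can be larger.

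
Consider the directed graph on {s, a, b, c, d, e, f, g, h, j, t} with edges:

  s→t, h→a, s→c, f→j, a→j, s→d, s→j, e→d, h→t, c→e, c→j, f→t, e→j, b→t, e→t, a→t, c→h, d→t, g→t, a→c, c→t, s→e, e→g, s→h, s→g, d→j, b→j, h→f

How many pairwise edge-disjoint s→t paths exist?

Assign every edge capacity 1; by Menger, the answer equals the max flow.
Path s→t (+1); total 1.
Path s→c→t (+1); total 2.
Path s→d→t (+1); total 3.
Path s→e→t (+1); total 4.
Path s→g→t (+1); total 5.
Path s→h→t (+1); total 6.
No residual s→t path; max flow = 6.
Certifying cut of size 6: {s→c, s→d, s→e, s→g, s→h, s→t}.

6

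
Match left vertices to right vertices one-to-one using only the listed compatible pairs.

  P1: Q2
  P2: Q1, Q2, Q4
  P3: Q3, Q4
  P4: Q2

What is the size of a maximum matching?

Unit-capacity flow: source→left, listed edges, right→sink; max matching = max flow.
Augmenting path P1→Q2 (+1); matched 1.
Augmenting path P2→Q1 (+1); matched 2.
Augmenting path P3→Q3 (+1); matched 3.
No augmenting path remains; maximum matching = 3.
König certificate: {P2, P3, Q2} is a vertex cover of size 3 (every listed pair touches it), so no matching can be larger.

3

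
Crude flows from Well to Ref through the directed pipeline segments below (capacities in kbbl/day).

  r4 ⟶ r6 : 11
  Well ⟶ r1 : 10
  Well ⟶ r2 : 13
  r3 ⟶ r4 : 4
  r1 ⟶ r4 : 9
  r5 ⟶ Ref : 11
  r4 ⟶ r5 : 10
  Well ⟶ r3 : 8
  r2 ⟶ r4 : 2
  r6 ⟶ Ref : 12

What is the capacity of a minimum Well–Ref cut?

Augment Well→r1→r4→r5→Ref: bottleneck 9, flow now 9.
Augment Well→r2→r4→r5→Ref: bottleneck 1, flow now 10.
Augment Well→r2→r4→r6→Ref: bottleneck 1, flow now 11.
Augment Well→r3→r4→r6→Ref: bottleneck 4, flow now 15.
No augmenting path remains; maximum flow = 15.
By max-flow min-cut, the minimum cut capacity equals the max flow.
In the residual graph, reachable from Well: {Well, r1, r2, r3}.
Min-cut edges: r1→r4 (9), r2→r4 (2), r3→r4 (4); capacity 9 + 2 + 4 = 15.

15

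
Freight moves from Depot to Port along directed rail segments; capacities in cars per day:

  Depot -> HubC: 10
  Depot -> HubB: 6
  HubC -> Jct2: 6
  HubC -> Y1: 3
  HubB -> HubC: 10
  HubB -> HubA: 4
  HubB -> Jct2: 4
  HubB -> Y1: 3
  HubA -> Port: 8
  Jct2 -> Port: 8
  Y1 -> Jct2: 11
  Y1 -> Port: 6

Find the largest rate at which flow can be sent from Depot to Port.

Augment Depot→HubC→Jct2→Port: bottleneck 6, flow now 6.
Augment Depot→HubC→Y1→Port: bottleneck 3, flow now 9.
Augment Depot→HubB→HubA→Port: bottleneck 4, flow now 13.
Augment Depot→HubB→Jct2→Port: bottleneck 2, flow now 15.
No augmenting path remains; maximum flow = 15.
In the residual graph, reachable from Depot: {Depot, HubC}.
Min-cut edges: Depot→HubB (6), HubC→Jct2 (6), HubC→Y1 (3); capacity 6 + 6 + 3 = 15.
This cut is saturated, so no flow can exceed 15.

15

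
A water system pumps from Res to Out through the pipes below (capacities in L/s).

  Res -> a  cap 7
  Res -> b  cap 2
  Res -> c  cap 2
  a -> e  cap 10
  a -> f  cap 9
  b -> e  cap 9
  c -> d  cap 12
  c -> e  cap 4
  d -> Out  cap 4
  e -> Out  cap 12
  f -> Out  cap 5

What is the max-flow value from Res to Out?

11

Augment Res→a→e→Out: bottleneck 7, flow now 7.
Augment Res→b→e→Out: bottleneck 2, flow now 9.
Augment Res→c→d→Out: bottleneck 2, flow now 11.
No augmenting path remains; maximum flow = 11.
In the residual graph, reachable from Res: {Res}.
Min-cut edges: Res→a (7), Res→b (2), Res→c (2); capacity 7 + 2 + 2 = 11.
This cut is saturated, so no flow can exceed 11.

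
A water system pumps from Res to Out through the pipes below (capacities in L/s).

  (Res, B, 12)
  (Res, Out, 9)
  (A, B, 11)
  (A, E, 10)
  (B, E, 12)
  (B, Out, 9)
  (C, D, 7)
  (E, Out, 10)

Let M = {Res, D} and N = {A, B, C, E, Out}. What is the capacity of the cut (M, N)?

21

Edges leaving {Res, D}: Res→B (12), Res→Out (9).
Cut capacity = 12 + 9 = 21.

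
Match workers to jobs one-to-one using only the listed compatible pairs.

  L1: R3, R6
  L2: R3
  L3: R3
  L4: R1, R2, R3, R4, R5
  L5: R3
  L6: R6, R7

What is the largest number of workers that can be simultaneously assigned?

4

Unit-capacity flow: source→left, listed edges, right→sink; max matching = max flow.
Augmenting path L1→R3 (+1); matched 1.
Augmenting path L4→R1 (+1); matched 2.
Augmenting path L6→R6 (+1); matched 3.
Augmenting path L2→R3→L1→R6→L6→R7 (+1); matched 4.
No augmenting path remains; maximum matching = 4.
König certificate: {L1, L4, L6, R3} is a vertex cover of size 4 (every listed pair touches it), so no matching can be larger.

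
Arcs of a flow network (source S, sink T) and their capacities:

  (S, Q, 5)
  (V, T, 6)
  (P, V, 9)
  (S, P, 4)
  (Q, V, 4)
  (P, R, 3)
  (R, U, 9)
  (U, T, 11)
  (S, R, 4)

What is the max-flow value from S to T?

Augment S→P→V→T: bottleneck 4, flow now 4.
Augment S→Q→V→T: bottleneck 2, flow now 6.
Augment S→R→U→T: bottleneck 4, flow now 10.
Augment S→Q→V→P→R→U→T: bottleneck 2, flow now 12. (uses reverse residual edge)
No augmenting path remains; maximum flow = 12.
In the residual graph, reachable from S: {S, Q}.
Min-cut edges: S→P (4), S→R (4), Q→V (4); capacity 4 + 4 + 4 = 12.
This cut is saturated, so no flow can exceed 12.

12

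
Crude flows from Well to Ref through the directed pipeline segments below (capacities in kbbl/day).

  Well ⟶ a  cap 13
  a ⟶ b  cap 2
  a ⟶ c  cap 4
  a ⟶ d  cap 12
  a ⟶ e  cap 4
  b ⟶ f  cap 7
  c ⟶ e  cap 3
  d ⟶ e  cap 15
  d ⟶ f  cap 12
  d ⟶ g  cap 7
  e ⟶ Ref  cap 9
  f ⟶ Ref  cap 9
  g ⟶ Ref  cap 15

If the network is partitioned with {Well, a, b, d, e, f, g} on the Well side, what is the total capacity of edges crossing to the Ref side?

Edges leaving {Well, a, b, d, e, f, g}: a→c (4), e→Ref (9), f→Ref (9), g→Ref (15).
Cut capacity = 4 + 9 + 9 + 15 = 37.

37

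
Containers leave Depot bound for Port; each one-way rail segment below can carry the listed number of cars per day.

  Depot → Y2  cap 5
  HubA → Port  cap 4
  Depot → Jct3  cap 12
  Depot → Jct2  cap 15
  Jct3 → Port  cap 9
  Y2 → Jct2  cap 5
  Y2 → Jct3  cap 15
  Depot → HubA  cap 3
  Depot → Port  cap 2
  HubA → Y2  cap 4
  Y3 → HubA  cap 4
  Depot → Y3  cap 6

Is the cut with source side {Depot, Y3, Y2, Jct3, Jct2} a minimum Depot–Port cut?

No — its capacity is 18, but the minimum cut has capacity 15.

Given cut capacity: 3 + 2 + 4 + 9 = 18.
Augment Depot→Port: bottleneck 2, flow now 2.
Augment Depot→HubA→Port: bottleneck 3, flow now 5.
Augment Depot→Jct3→Port: bottleneck 9, flow now 14.
Augment Depot→Y3→HubA→Port: bottleneck 1, flow now 15.
No augmenting path remains; maximum flow = 15.
In the residual graph, reachable from Depot: {Depot, HubA, Y3, Y2, Jct3, Jct2}.
Min-cut edges: Depot→Port (2), HubA→Port (4), Jct3→Port (9); capacity 2 + 4 + 9 = 15.
Cut capacity 18 exceeds the max flow 15, so it is not minimum.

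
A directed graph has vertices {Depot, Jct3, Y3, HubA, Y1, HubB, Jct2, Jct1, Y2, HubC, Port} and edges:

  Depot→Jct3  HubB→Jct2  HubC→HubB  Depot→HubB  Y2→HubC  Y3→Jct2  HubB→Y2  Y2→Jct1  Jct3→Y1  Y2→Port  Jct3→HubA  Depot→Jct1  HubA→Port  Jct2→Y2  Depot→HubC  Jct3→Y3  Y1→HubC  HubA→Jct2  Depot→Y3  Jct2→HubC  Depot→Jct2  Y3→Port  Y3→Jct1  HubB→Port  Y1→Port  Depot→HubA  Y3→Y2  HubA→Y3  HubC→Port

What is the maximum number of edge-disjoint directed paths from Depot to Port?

6

Assign every edge capacity 1; by Menger, the answer equals the max flow.
Path Depot→Y3→Port (+1); total 1.
Path Depot→HubA→Port (+1); total 2.
Path Depot→HubB→Port (+1); total 3.
Path Depot→HubC→Port (+1); total 4.
Path Depot→Jct3→Y1→Port (+1); total 5.
Path Depot→Jct2→Y2→Port (+1); total 6.
No residual Depot→Port path; max flow = 6.
Certifying cut of size 6: {Depot→HubA, Depot→HubB, Depot→HubC, Depot→Jct2, Depot→Jct3, Depot→Y3}.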